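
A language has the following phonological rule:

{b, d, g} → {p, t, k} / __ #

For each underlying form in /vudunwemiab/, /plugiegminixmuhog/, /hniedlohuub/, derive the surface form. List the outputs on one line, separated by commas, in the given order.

vudunwemiap, plugiegminixmuhok, hniedlohuup

/vudunwemiab/: /b/ is a voiced stop in word-final position, so it devoices to [p]. → [vudunwemiap].
/plugiegminixmuhog/: /g/ is a voiced stop in word-final position, so it devoices to [k]. → [plugiegminixmuhok].
/hniedlohuub/: /b/ is a voiced stop in word-final position, so it devoices to [p]. → [hniedlohuup].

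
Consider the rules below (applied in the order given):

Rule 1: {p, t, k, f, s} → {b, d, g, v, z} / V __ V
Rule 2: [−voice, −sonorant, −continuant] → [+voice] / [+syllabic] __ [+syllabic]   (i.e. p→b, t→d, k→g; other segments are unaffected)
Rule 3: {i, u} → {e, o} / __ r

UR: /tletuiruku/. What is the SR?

Rule 1 (intervocalic voicing): /t/ is a voiceless obstruent between vowels /e/ and /u/, so it voices to [d]. /k/ is a voiceless obstruent between vowels /u/ and /u/, so it voices to [g]. /tletuiruku/ → tleduirugu.
Rule 2 (intervocalic voicing): no segment meets the environment; /tleduirugu/ is unchanged.
Rule 3 (pre-rhotic lowering): /i/ is a high vowel immediately before /r/, so it lowers to [e]. /tleduirugu/ → tleduerugu.

tleduerugu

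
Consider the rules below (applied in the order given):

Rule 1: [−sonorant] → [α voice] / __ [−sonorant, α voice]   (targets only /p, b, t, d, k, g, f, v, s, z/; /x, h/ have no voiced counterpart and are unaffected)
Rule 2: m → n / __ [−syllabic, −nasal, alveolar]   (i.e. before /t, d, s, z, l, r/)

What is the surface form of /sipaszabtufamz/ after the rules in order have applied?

sipazzaptufanz

Rule 1 (regressive voicing assimilation): /s/ precedes the voiced obstruent /z/, so it voices to [z] by assimilation. /b/ precedes the voiceless obstruent /t/, so it devoices to [p] by assimilation. /sipaszabtufamz/ → sipazzaptufamz.
Rule 2 (nasal place assimilation): /m/ precedes the alveolar consonant /z/, so it assimilates in place to [n]. /sipazzaptufamz/ → sipazzaptufanz.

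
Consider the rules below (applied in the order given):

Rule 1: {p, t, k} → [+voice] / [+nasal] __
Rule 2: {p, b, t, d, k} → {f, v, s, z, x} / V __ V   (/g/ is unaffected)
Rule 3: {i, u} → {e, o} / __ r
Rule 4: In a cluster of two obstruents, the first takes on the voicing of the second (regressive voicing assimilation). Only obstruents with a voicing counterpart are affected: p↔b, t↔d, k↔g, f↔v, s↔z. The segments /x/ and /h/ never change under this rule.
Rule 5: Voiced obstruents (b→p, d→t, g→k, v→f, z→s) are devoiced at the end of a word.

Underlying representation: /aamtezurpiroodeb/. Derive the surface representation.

aamdezorperoozep

Rule 1 (post-nasal voicing): /t/ is a voiceless stop immediately after the nasal /m/, so it voices to [d]. /aamtezurpiroodeb/ → aamdezurpiroodeb.
Rule 2 (intervocalic spirantization): /d/ is a stop between vowels /o/ and /e/, so it spirantizes to the fricative [z]. /aamdezurpiroodeb/ → aamdezurpiroozeb.
Rule 3 (pre-rhotic lowering): /u/ is a high vowel immediately before /r/, so it lowers to [o]. /i/ is a high vowel immediately before /r/, so it lowers to [e]. /aamdezurpiroozeb/ → aamdezorperoozeb.
Rule 4 (regressive voicing assimilation): no segment meets the environment; /aamdezorperoozeb/ is unchanged.
Rule 5 (final devoicing): /b/ is a voiced obstruent in word-final position, so it devoices to [p]. /aamdezorperoozeb/ → aamdezorperoozep.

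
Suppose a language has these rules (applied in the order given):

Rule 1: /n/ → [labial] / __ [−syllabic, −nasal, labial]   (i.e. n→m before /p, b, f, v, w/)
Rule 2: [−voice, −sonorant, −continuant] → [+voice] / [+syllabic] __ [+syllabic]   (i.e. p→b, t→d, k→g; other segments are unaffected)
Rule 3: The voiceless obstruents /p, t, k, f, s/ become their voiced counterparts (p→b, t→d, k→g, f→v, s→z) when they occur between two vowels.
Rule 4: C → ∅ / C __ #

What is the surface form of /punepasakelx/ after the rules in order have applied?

Rule 1 (nasal place assimilation): no segment meets the environment; /punepasakelx/ is unchanged.
Rule 2 (intervocalic voicing): /p/ is a voiceless stop between vowels /e/ and /a/, so it voices to [b]. /k/ is a voiceless stop between vowels /a/ and /e/, so it voices to [g]. /punepasakelx/ → punebasagelx.
Rule 3 (intervocalic voicing): /s/ is a voiceless obstruent between vowels /a/ and /a/, so it voices to [z]. /punebasagelx/ → punebazagelx.
Rule 4 (final cluster simplification): /x/ is the second consonant of a word-final cluster /lx/, so it deletes. /punebazagelx/ → punebazagel.

punebazagel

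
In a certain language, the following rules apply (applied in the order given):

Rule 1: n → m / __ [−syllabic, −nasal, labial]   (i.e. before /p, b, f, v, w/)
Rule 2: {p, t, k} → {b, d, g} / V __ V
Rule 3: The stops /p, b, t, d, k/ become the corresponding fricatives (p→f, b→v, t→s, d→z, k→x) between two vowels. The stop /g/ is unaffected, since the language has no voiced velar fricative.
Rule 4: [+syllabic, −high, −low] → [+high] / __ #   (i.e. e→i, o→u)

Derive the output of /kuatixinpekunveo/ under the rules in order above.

Rule 1 (nasal place assimilation): /n/ precedes the labial consonant /p/, so it assimilates in place to [m]. /n/ precedes the labial consonant /v/, so it assimilates in place to [m]. /kuatixinpekunveo/ → kuatiximpekumveo.
Rule 2 (intervocalic voicing): /t/ is a voiceless stop between vowels /a/ and /i/, so it voices to [d]. /k/ is a voiceless stop between vowels /e/ and /u/, so it voices to [g]. /kuatiximpekumveo/ → kuadiximpegumveo.
Rule 3 (intervocalic spirantization): /d/ is a stop between vowels /a/ and /i/, so it spirantizes to the fricative [z]. /kuadiximpegumveo/ → kuaziximpegumveo.
Rule 4 (final vowel raising): /o/ is a mid vowel in word-final position, so it raises to [u]. /kuaziximpegumveo/ → kuaziximpegumveu.

kuaziximpegumveu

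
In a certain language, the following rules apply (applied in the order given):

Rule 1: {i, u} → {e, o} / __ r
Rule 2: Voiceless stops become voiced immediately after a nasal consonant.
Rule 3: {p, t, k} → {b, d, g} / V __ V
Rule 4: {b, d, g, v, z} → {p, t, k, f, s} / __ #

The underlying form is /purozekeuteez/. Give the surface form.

porozegeudees

Rule 1 (pre-rhotic lowering): /u/ is a high vowel immediately before /r/, so it lowers to [o]. /purozekeuteez/ → porozekeuteez.
Rule 2 (post-nasal voicing): no segment meets the environment; /porozekeuteez/ is unchanged.
Rule 3 (intervocalic voicing): /k/ is a voiceless stop between vowels /e/ and /e/, so it voices to [g]. /t/ is a voiceless stop between vowels /u/ and /e/, so it voices to [d]. /porozekeuteez/ → porozegeudeez.
Rule 4 (final devoicing): /z/ is a voiced obstruent in word-final position, so it devoices to [s]. /porozegeudeez/ → porozegeudees.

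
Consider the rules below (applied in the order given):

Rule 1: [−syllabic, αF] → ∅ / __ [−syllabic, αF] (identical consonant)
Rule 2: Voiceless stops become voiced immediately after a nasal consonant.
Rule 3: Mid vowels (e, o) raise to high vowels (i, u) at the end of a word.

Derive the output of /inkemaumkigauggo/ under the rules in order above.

Rule 1 (degemination): /gg/ is a geminate; the first /g/ deletes. /inkemaumkigauggo/ → inkemaumkigaugo.
Rule 2 (post-nasal voicing): /k/ is a voiceless stop immediately after the nasal /n/, so it voices to [g]. /k/ is a voiceless stop immediately after the nasal /m/, so it voices to [g]. /inkemaumkigaugo/ → ingemaumgigaugo.
Rule 3 (final vowel raising): /o/ is a mid vowel in word-final position, so it raises to [u]. /ingemaumgigaugo/ → ingemaumgigaugu.

ingemaumgigaugu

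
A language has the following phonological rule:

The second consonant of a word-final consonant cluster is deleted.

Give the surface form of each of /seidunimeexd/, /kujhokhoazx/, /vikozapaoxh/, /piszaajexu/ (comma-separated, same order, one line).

seidunimeex, kujhokhoaz, vikozapaox, piszaajexu

/seidunimeexd/: /d/ is the second consonant of a word-final cluster /xd/, so it deletes. → [seidunimeex].
/kujhokhoazx/: /x/ is the second consonant of a word-final cluster /zx/, so it deletes. → [kujhokhoaz].
/vikozapaoxh/: /h/ is the second consonant of a word-final cluster /xh/, so it deletes. → [vikozapaox].
/piszaajexu/: the rule's environment is not met; surfaces unchanged as [piszaajexu].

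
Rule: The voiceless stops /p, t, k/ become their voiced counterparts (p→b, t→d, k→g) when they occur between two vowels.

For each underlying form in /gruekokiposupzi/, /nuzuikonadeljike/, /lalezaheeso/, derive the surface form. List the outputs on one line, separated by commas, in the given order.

gruegogibosupzi, nuzuigonadeljige, lalezaheeso

/gruekokiposupzi/: /k/ is a voiceless stop between vowels /e/ and /o/, so it voices to [g]. /k/ is a voiceless stop between vowels /o/ and /i/, so it voices to [g]. /p/ is a voiceless stop between vowels /i/ and /o/, so it voices to [b]. → [gruegogibosupzi].
/nuzuikonadeljike/: /k/ is a voiceless stop between vowels /i/ and /o/, so it voices to [g]. /k/ is a voiceless stop between vowels /i/ and /e/, so it voices to [g]. → [nuzuigonadeljige].
/lalezaheeso/: the rule's environment is not met; surfaces unchanged as [lalezaheeso].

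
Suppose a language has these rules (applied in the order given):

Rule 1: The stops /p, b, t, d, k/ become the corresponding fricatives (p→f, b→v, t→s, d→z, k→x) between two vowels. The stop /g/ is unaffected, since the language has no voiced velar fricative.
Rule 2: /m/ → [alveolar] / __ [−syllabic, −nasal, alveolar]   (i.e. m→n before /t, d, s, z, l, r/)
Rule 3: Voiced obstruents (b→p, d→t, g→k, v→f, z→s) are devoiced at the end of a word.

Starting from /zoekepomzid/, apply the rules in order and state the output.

zoexefonzit

Rule 1 (intervocalic spirantization): /k/ is a stop between vowels /e/ and /e/, so it spirantizes to the fricative [x]. /p/ is a stop between vowels /e/ and /o/, so it spirantizes to the fricative [f]. /zoekepomzid/ → zoexefomzid.
Rule 2 (nasal place assimilation): /m/ precedes the alveolar consonant /z/, so it assimilates in place to [n]. /zoexefomzid/ → zoexefonzid.
Rule 3 (final devoicing): /d/ is a voiced obstruent in word-final position, so it devoices to [t]. /zoexefonzid/ → zoexefonzit.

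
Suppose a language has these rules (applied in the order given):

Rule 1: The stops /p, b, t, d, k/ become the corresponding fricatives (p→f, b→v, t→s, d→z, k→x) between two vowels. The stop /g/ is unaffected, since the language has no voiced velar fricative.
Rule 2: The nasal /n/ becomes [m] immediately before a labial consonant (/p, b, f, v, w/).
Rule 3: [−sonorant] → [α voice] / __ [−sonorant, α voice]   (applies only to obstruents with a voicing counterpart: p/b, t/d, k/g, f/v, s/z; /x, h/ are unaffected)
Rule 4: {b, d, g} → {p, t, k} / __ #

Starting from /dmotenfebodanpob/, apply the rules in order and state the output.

Rule 1 (intervocalic spirantization): /t/ is a stop between vowels /o/ and /e/, so it spirantizes to the fricative [s]. /b/ is a stop between vowels /e/ and /o/, so it spirantizes to the fricative [v]. /d/ is a stop between vowels /o/ and /a/, so it spirantizes to the fricative [z]. /dmotenfebodanpob/ → dmosenfevozanpob.
Rule 2 (nasal place assimilation): /n/ precedes the labial consonant /f/, so it assimilates in place to [m]. /n/ precedes the labial consonant /p/, so it assimilates in place to [m]. /dmosenfevozanpob/ → dmosemfevozampob.
Rule 3 (regressive voicing assimilation): no segment meets the environment; /dmosemfevozampob/ is unchanged.
Rule 4 (final devoicing): /b/ is a voiced stop in word-final position, so it devoices to [p]. /dmosemfevozampob/ → dmosemfevozampop.

dmosemfevozampop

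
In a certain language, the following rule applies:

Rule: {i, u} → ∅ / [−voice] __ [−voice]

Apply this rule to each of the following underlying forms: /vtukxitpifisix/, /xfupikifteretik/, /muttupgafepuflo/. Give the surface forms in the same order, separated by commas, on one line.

vtkxtpfsx, xfpkfteretk, muttpgafepflo

/vtukxitpifisix/: /u/ is a high vowel flanked by voiceless consonants /t/ and /k/, so it deletes. /i/ is a high vowel flanked by voiceless consonants /x/ and /t/, so it deletes. /i/ is a high vowel flanked by voiceless consonants /p/ and /f/, so it deletes. /i/ is a high vowel flanked by voiceless consonants /f/ and /s/, so it deletes. /i/ is a high vowel flanked by voiceless consonants /s/ and /x/, so it deletes. → [vtkxtpfsx].
/xfupikifteretik/: /u/ is a high vowel flanked by voiceless consonants /f/ and /p/, so it deletes. /i/ is a high vowel flanked by voiceless consonants /p/ and /k/, so it deletes. /i/ is a high vowel flanked by voiceless consonants /k/ and /f/, so it deletes. /i/ is a high vowel flanked by voiceless consonants /t/ and /k/, so it deletes. → [xfpkfteretk].
/muttupgafepuflo/: /u/ is a high vowel flanked by voiceless consonants /t/ and /p/, so it deletes. /u/ is a high vowel flanked by voiceless consonants /p/ and /f/, so it deletes. → [muttpgafepflo].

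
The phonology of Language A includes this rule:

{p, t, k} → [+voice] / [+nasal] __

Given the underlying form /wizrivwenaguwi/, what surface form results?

wizrivwenaguwi

No segment of /wizrivwenaguwi/ meets the structural description of the rule, so the form surfaces unchanged.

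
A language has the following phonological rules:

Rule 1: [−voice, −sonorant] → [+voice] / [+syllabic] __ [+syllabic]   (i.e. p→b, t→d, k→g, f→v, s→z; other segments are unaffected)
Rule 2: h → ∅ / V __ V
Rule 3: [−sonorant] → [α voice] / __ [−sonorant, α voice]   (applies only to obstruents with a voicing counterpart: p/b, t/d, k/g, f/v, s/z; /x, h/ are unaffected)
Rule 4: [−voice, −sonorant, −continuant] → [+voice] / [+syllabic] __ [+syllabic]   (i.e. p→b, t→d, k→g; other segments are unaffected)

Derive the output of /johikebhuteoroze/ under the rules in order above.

joigephudeoroze

Rule 1 (intervocalic voicing): /k/ is a voiceless obstruent between vowels /i/ and /e/, so it voices to [g]. /t/ is a voiceless obstruent between vowels /u/ and /e/, so it voices to [d]. /johikebhuteoroze/ → johigebhudeoroze.
Rule 2 (intervocalic h-deletion): /h/ occurs between vowels /o/ and /i/, so it deletes. /johigebhudeoroze/ → joigebhudeoroze.
Rule 3 (regressive voicing assimilation): /b/ precedes the voiceless obstruent /h/, so it devoices to [p] by assimilation. /joigebhudeoroze/ → joigephudeoroze.
Rule 4 (intervocalic voicing): no segment meets the environment; /joigephudeoroze/ is unchanged.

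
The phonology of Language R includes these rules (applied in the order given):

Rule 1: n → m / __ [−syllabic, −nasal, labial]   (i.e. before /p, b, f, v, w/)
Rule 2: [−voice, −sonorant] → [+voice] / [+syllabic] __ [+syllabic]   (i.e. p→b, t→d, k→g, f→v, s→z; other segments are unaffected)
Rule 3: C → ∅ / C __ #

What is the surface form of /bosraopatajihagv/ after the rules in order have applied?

bosraobadajihag

Rule 1 (nasal place assimilation): no segment meets the environment; /bosraopatajihagv/ is unchanged.
Rule 2 (intervocalic voicing): /p/ is a voiceless obstruent between vowels /o/ and /a/, so it voices to [b]. /t/ is a voiceless obstruent between vowels /a/ and /a/, so it voices to [d]. /bosraopatajihagv/ → bosraobadajihagv.
Rule 3 (final cluster simplification): /v/ is the second consonant of a word-final cluster /gv/, so it deletes. /bosraobadajihagv/ → bosraobadajihag.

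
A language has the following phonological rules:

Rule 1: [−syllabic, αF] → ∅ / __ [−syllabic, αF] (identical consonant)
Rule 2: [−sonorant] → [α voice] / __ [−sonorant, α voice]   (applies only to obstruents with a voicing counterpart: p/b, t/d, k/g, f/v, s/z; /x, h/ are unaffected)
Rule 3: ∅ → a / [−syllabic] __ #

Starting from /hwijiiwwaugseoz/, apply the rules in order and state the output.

hwijiiwaukseoza

Rule 1 (degemination): /ww/ is a geminate; the first /w/ deletes. /hwijiiwwaugseoz/ → hwijiiwaugseoz.
Rule 2 (regressive voicing assimilation): /g/ precedes the voiceless obstruent /s/, so it devoices to [k] by assimilation. /hwijiiwaugseoz/ → hwijiiwaukseoz.
Rule 3 (final a-epenthesis): the form ends in the consonant /z/, so [a] is inserted word-finally. /hwijiiwaukseoz/ → hwijiiwaukseoza.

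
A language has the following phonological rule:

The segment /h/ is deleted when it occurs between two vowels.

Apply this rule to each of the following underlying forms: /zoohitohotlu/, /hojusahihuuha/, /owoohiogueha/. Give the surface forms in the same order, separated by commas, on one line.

/zoohitohotlu/: /h/ occurs between vowels /o/ and /i/, so it deletes. /h/ occurs between vowels /o/ and /o/, so it deletes. → [zooitootlu].
/hojusahihuuha/: /h/ occurs between vowels /a/ and /i/, so it deletes. /h/ occurs between vowels /i/ and /u/, so it deletes. /h/ occurs between vowels /u/ and /a/, so it deletes. → [hojusaiuua].
/owoohiogueha/: /h/ occurs between vowels /o/ and /i/, so it deletes. /h/ occurs between vowels /e/ and /a/, so it deletes. → [owooioguea].

zooitootlu, hojusaiuua, owooioguea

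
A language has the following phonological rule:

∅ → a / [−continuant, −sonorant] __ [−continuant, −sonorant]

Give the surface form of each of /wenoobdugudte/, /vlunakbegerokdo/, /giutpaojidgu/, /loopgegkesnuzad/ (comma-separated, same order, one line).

/wenoobdugudte/: /b/ and /d/ form a stop–stop cluster, so [a] is inserted between them. /d/ and /t/ form a stop–stop cluster, so [a] is inserted between them. → [wenoobadugudate].
/vlunakbegerokdo/: /k/ and /b/ form a stop–stop cluster, so [a] is inserted between them. /k/ and /d/ form a stop–stop cluster, so [a] is inserted between them. → [vlunakabegerokado].
/giutpaojidgu/: /t/ and /p/ form a stop–stop cluster, so [a] is inserted between them. /d/ and /g/ form a stop–stop cluster, so [a] is inserted between them. → [giutapaojidagu].
/loopgegkesnuzad/: /p/ and /g/ form a stop–stop cluster, so [a] is inserted between them. /g/ and /k/ form a stop–stop cluster, so [a] is inserted between them. → [loopagegakesnuzad].

wenoobadugudate, vlunakabegerokado, giutapaojidagu, loopagegakesnuzad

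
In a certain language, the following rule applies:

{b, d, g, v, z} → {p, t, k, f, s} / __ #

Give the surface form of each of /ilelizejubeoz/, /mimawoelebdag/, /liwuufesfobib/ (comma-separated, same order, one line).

/ilelizejubeoz/: /z/ is a voiced obstruent in word-final position, so it devoices to [s]. → [ilelizejubeos].
/mimawoelebdag/: /g/ is a voiced obstruent in word-final position, so it devoices to [k]. → [mimawoelebdak].
/liwuufesfobib/: /b/ is a voiced obstruent in word-final position, so it devoices to [p]. → [liwuufesfobip].

ilelizejubeos, mimawoelebdak, liwuufesfobip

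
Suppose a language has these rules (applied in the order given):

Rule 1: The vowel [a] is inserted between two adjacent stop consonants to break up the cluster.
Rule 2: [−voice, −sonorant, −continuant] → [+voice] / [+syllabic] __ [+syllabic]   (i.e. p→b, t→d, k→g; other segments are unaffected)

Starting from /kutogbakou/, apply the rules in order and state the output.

kudogabagou

Rule 1 (stop-cluster a-epenthesis): /g/ and /b/ form a stop–stop cluster, so [a] is inserted between them. /kutogbakou/ → kutogabakou.
Rule 2 (intervocalic voicing): /t/ is a voiceless stop between vowels /u/ and /o/, so it voices to [d]. /k/ is a voiceless stop between vowels /a/ and /o/, so it voices to [g]. /kutogabakou/ → kudogabagou.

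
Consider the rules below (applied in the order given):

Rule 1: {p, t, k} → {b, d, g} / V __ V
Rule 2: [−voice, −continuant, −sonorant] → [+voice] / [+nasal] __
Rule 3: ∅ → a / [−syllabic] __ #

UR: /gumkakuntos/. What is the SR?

gumgagundosa

Rule 1 (intervocalic voicing): /k/ is a voiceless stop between vowels /a/ and /u/, so it voices to [g]. /gumkakuntos/ → gumkaguntos.
Rule 2 (post-nasal voicing): /k/ is a voiceless stop immediately after the nasal /m/, so it voices to [g]. /t/ is a voiceless stop immediately after the nasal /n/, so it voices to [d]. /gumkaguntos/ → gumgagundos.
Rule 3 (final a-epenthesis): the form ends in the consonant /s/, so [a] is inserted word-finally. /gumgagundos/ → gumgagundosa.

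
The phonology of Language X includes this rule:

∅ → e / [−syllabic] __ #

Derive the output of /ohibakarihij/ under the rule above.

ohibakarihije

the form ends in the consonant /j/, so [e] is inserted word-finally.
Surface form: [ohibakarihije].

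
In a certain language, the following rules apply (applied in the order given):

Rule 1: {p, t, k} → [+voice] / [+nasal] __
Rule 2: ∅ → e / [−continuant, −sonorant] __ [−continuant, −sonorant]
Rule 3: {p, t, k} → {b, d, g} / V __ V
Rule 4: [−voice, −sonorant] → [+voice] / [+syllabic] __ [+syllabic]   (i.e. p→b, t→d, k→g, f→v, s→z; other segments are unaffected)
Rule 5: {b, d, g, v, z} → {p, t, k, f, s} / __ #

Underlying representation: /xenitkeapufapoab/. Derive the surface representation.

Rule 1 (post-nasal voicing): no segment meets the environment; /xenitkeapufapoab/ is unchanged.
Rule 2 (stop-cluster e-epenthesis): /t/ and /k/ form a stop–stop cluster, so [e] is inserted between them. /xenitkeapufapoab/ → xenitekeapufapoab.
Rule 3 (intervocalic voicing): /t/ is a voiceless stop between vowels /i/ and /e/, so it voices to [d]. /k/ is a voiceless stop between vowels /e/ and /e/, so it voices to [g]. /p/ is a voiceless stop between vowels /a/ and /u/, so it voices to [b]. /p/ is a voiceless stop between vowels /a/ and /o/, so it voices to [b]. /xenitekeapufapoab/ → xenidegeabufaboab.
Rule 4 (intervocalic voicing): /f/ is a voiceless obstruent between vowels /u/ and /a/, so it voices to [v]. /xenidegeabufaboab/ → xenidegeabuvaboab.
Rule 5 (final devoicing): /b/ is a voiced obstruent in word-final position, so it devoices to [p]. /xenidegeabuvaboab/ → xenidegeabuvaboap.

xenidegeabuvaboap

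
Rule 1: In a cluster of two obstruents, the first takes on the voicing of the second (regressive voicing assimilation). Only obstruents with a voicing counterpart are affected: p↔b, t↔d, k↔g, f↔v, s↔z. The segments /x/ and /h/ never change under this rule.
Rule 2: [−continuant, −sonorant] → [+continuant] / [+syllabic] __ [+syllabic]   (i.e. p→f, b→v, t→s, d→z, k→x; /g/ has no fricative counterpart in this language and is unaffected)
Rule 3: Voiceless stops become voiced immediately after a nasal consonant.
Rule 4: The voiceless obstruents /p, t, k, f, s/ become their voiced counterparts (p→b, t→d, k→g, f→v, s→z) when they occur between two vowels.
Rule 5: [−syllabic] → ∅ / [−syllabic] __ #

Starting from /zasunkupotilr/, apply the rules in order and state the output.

Rule 1 (regressive voicing assimilation): no segment meets the environment; /zasunkupotilr/ is unchanged.
Rule 2 (intervocalic spirantization): /p/ is a stop between vowels /u/ and /o/, so it spirantizes to the fricative [f]. /t/ is a stop between vowels /o/ and /i/, so it spirantizes to the fricative [s]. /zasunkupotilr/ → zasunkufosilr.
Rule 3 (post-nasal voicing): /k/ is a voiceless stop immediately after the nasal /n/, so it voices to [g]. /zasunkufosilr/ → zasungufosilr.
Rule 4 (intervocalic voicing): /s/ is a voiceless obstruent between vowels /a/ and /u/, so it voices to [z]. /f/ is a voiceless obstruent between vowels /u/ and /o/, so it voices to [v]. /s/ is a voiceless obstruent between vowels /o/ and /i/, so it voices to [z]. /zasungufosilr/ → zazunguvozilr.
Rule 5 (final cluster simplification): /r/ is the second consonant of a word-final cluster /lr/, so it deletes. /zazunguvozilr/ → zazunguvozil.

zazunguvozil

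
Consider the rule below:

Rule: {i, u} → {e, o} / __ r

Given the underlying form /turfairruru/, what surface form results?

torfaerroru

Scanning /turfairruru/: /u/ is a high vowel immediately before /r/, so it lowers to [o]; /i/ is a high vowel immediately before /r/, so it lowers to [e]; /u/ is a high vowel immediately before /r/, so it lowers to [o]; /u/ at position 11 is not in the conditioning environment.
Result: [torfaerroru].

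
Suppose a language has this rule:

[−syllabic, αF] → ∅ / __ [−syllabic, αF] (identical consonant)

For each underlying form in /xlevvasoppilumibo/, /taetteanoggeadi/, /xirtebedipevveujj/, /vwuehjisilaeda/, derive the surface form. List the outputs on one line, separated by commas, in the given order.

/xlevvasoppilumibo/: /vv/ is a geminate; the first /v/ deletes. /pp/ is a geminate; the first /p/ deletes. → [xlevasopilumibo].
/taetteanoggeadi/: /tt/ is a geminate; the first /t/ deletes. /gg/ is a geminate; the first /g/ deletes. → [taeteanogeadi].
/xirtebedipevveujj/: /vv/ is a geminate; the first /v/ deletes. /jj/ is a geminate; the first /j/ deletes. → [xirtebedipeveuj].
/vwuehjisilaeda/: the rule's environment is not met; surfaces unchanged as [vwuehjisilaeda].

xlevasopilumibo, taeteanogeadi, xirtebedipeveuj, vwuehjisilaeda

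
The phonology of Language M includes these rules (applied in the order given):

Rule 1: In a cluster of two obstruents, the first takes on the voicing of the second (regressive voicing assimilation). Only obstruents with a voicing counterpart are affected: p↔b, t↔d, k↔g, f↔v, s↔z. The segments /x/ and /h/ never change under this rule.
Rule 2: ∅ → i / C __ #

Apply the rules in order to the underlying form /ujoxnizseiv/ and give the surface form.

ujoxnisseivi

Rule 1 (regressive voicing assimilation): /z/ precedes the voiceless obstruent /s/, so it devoices to [s] by assimilation. /ujoxnizseiv/ → ujoxnisseiv.
Rule 2 (final i-epenthesis): the form ends in the consonant /v/, so [i] is inserted word-finally. /ujoxnisseiv/ → ujoxnisseivi.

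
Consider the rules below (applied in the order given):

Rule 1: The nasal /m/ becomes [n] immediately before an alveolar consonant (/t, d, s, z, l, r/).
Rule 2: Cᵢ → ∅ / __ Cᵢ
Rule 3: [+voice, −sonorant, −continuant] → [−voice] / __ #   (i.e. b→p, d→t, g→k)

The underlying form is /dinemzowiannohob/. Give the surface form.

Rule 1 (nasal place assimilation): /m/ precedes the alveolar consonant /z/, so it assimilates in place to [n]. /dinemzowiannohob/ → dinenzowiannohob.
Rule 2 (degemination): /nn/ is a geminate; the first /n/ deletes. /dinenzowiannohob/ → dinenzowianohob.
Rule 3 (final devoicing): /b/ is a voiced stop in word-final position, so it devoices to [p]. /dinenzowianohob/ → dinenzowianohop.

dinenzowianohop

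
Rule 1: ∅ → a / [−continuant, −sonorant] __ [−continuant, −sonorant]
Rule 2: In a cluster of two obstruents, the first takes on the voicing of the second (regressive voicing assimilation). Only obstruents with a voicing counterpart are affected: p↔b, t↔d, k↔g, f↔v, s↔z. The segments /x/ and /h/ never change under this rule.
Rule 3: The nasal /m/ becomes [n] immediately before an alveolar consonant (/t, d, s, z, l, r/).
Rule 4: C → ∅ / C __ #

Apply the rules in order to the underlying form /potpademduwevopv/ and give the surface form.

potapadenduwevob

Rule 1 (stop-cluster a-epenthesis): /t/ and /p/ form a stop–stop cluster, so [a] is inserted between them. /potpademduwevopv/ → potapademduwevopv.
Rule 2 (regressive voicing assimilation): /p/ precedes the voiced obstruent /v/, so it voices to [b] by assimilation. /potapademduwevopv/ → potapademduwevobv.
Rule 3 (nasal place assimilation): /m/ precedes the alveolar consonant /d/, so it assimilates in place to [n]. /potapademduwevobv/ → potapadenduwevobv.
Rule 4 (final cluster simplification): /v/ is the second consonant of a word-final cluster /bv/, so it deletes. /potapadenduwevobv/ → potapadenduwevob.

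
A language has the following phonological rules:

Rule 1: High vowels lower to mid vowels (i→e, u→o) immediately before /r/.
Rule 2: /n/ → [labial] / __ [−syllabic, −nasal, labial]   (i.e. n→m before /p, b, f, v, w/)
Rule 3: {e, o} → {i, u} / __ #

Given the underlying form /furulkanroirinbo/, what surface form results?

forulkanroerimbu

Rule 1 (pre-rhotic lowering): /u/ is a high vowel immediately before /r/, so it lowers to [o]. /i/ is a high vowel immediately before /r/, so it lowers to [e]. /furulkanroirinbo/ → forulkanroerinbo.
Rule 2 (nasal place assimilation): /n/ precedes the labial consonant /b/, so it assimilates in place to [m]. /forulkanroerinbo/ → forulkanroerimbo.
Rule 3 (final vowel raising): /o/ is a mid vowel in word-final position, so it raises to [u]. /forulkanroerimbo/ → forulkanroerimbu.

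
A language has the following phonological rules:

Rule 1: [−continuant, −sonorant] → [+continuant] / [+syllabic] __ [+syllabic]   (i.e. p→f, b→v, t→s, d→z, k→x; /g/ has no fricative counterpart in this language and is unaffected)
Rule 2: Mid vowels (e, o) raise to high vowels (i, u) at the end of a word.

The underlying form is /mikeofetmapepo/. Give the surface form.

Rule 1 (intervocalic spirantization): /k/ is a stop between vowels /i/ and /e/, so it spirantizes to the fricative [x]. /p/ is a stop between vowels /a/ and /e/, so it spirantizes to the fricative [f]. /p/ is a stop between vowels /e/ and /o/, so it spirantizes to the fricative [f]. /mikeofetmapepo/ → mixeofetmafefo.
Rule 2 (final vowel raising): /o/ is a mid vowel in word-final position, so it raises to [u]. /mixeofetmafefo/ → mixeofetmafefu.

mixeofetmafefu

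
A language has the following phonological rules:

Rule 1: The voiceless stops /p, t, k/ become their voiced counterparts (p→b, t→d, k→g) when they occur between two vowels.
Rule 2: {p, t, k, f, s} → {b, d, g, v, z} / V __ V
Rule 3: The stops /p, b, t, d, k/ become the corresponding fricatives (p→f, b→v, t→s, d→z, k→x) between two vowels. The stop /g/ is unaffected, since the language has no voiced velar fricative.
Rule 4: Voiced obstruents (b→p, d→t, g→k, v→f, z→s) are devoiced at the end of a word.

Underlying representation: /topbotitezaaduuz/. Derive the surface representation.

topbozizezaazuus

Rule 1 (intervocalic voicing): /t/ is a voiceless stop between vowels /o/ and /i/, so it voices to [d]. /t/ is a voiceless stop between vowels /i/ and /e/, so it voices to [d]. /topbotitezaaduuz/ → topbodidezaaduuz.
Rule 2 (intervocalic voicing): no segment meets the environment; /topbodidezaaduuz/ is unchanged.
Rule 3 (intervocalic spirantization): /d/ is a stop between vowels /o/ and /i/, so it spirantizes to the fricative [z]. /d/ is a stop between vowels /i/ and /e/, so it spirantizes to the fricative [z]. /d/ is a stop between vowels /a/ and /u/, so it spirantizes to the fricative [z]. /topbodidezaaduuz/ → topbozizezaazuuz.
Rule 4 (final devoicing): /z/ is a voiced obstruent in word-final position, so it devoices to [s]. /topbozizezaazuuz/ → topbozizezaazuus.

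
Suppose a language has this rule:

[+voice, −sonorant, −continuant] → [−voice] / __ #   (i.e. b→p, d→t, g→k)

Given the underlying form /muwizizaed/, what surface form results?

/d/ is a voiced stop in word-final position, so it devoices to [t].
Surface form: [muwizizaet].

muwizizaet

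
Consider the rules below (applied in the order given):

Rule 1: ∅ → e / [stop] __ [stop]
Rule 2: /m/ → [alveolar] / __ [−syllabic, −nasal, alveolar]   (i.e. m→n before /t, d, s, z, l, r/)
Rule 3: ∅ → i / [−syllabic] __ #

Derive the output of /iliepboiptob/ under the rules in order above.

iliepeboipetobi

Rule 1 (stop-cluster e-epenthesis): /p/ and /b/ form a stop–stop cluster, so [e] is inserted between them. /p/ and /t/ form a stop–stop cluster, so [e] is inserted between them. /iliepboiptob/ → iliepeboipetob.
Rule 2 (nasal place assimilation): no segment meets the environment; /iliepeboipetob/ is unchanged.
Rule 3 (final i-epenthesis): the form ends in the consonant /b/, so [i] is inserted word-finally. /iliepeboipetob/ → iliepeboipetobi.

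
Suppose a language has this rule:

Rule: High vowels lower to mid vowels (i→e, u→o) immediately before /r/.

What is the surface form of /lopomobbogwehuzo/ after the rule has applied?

lopomobbogwehuzo

No segment of /lopomobbogwehuzo/ meets the structural description of the rule, so the form surfaces unchanged.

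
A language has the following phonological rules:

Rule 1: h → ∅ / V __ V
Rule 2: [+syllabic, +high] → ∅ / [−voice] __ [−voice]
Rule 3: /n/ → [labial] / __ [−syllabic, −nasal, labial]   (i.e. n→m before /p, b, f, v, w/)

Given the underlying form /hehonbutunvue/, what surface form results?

heombutumvue

Rule 1 (intervocalic h-deletion): /h/ occurs between vowels /e/ and /o/, so it deletes. /hehonbutunvue/ → heonbutunvue.
Rule 2 (high vowel syncope): no segment meets the environment; /heonbutunvue/ is unchanged.
Rule 3 (nasal place assimilation): /n/ precedes the labial consonant /b/, so it assimilates in place to [m]. /n/ precedes the labial consonant /v/, so it assimilates in place to [m]. /heonbutunvue/ → heombutumvue.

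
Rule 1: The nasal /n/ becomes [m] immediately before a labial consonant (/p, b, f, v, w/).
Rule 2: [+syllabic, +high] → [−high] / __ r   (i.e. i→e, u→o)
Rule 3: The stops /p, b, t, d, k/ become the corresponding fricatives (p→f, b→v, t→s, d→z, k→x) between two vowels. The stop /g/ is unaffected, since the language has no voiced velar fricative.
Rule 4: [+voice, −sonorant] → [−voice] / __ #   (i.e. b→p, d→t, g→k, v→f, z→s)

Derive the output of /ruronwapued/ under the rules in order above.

Rule 1 (nasal place assimilation): /n/ precedes the labial consonant /w/, so it assimilates in place to [m]. /ruronwapued/ → ruromwapued.
Rule 2 (pre-rhotic lowering): /u/ is a high vowel immediately before /r/, so it lowers to [o]. /ruromwapued/ → roromwapued.
Rule 3 (intervocalic spirantization): /p/ is a stop between vowels /a/ and /u/, so it spirantizes to the fricative [f]. /roromwapued/ → roromwafued.
Rule 4 (final devoicing): /d/ is a voiced obstruent in word-final position, so it devoices to [t]. /roromwafued/ → roromwafuet.

roromwafuet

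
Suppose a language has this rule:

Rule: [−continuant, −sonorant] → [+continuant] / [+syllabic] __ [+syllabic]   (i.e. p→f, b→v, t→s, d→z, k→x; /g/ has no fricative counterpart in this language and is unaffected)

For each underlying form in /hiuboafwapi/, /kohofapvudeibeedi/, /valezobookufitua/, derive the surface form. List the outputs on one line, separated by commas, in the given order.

/hiuboafwapi/: /b/ is a stop between vowels /u/ and /o/, so it spirantizes to the fricative [v]. /p/ is a stop between vowels /a/ and /i/, so it spirantizes to the fricative [f]. → [hiuvoafwafi].
/kohofapvudeibeedi/: /d/ is a stop between vowels /u/ and /e/, so it spirantizes to the fricative [z]. /b/ is a stop between vowels /i/ and /e/, so it spirantizes to the fricative [v]. /d/ is a stop between vowels /e/ and /i/, so it spirantizes to the fricative [z]. → [kohofapvuzeiveezi].
/valezobookufitua/: /b/ is a stop between vowels /o/ and /o/, so it spirantizes to the fricative [v]. /k/ is a stop between vowels /o/ and /u/, so it spirantizes to the fricative [x]. /t/ is a stop between vowels /i/ and /u/, so it spirantizes to the fricative [s]. → [valezovooxufisua].

hiuvoafwafi, kohofapvuzeiveezi, valezovooxufisua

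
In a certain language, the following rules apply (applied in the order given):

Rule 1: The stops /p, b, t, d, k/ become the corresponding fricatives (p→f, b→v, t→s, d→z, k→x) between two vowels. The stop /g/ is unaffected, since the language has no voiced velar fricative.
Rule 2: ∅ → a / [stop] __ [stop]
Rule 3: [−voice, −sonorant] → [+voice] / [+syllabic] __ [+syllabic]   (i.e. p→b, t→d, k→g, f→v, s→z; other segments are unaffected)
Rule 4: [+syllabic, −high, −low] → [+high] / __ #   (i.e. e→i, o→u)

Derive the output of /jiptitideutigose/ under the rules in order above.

Rule 1 (intervocalic spirantization): /t/ is a stop between vowels /i/ and /i/, so it spirantizes to the fricative [s]. /d/ is a stop between vowels /i/ and /e/, so it spirantizes to the fricative [z]. /t/ is a stop between vowels /u/ and /i/, so it spirantizes to the fricative [s]. /jiptitideutigose/ → jiptisizeusigose.
Rule 2 (stop-cluster a-epenthesis): /p/ and /t/ form a stop–stop cluster, so [a] is inserted between them. /jiptisizeusigose/ → jipatisizeusigose.
Rule 3 (intervocalic voicing): /p/ is a voiceless obstruent between vowels /i/ and /a/, so it voices to [b]. /t/ is a voiceless obstruent between vowels /a/ and /i/, so it voices to [d]. /s/ is a voiceless obstruent between vowels /i/ and /i/, so it voices to [z]. /s/ is a voiceless obstruent between vowels /u/ and /i/, so it voices to [z]. /s/ is a voiceless obstruent between vowels /o/ and /e/, so it voices to [z]. /jipatisizeusigose/ → jibadizizeuzigoze.
Rule 4 (final vowel raising): /e/ is a mid vowel in word-final position, so it raises to [i]. /jibadizizeuzigoze/ → jibadizizeuzigozi.

jibadizizeuzigozi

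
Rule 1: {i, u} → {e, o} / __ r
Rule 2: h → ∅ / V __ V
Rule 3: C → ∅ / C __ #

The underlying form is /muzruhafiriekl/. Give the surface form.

muzruaferiek

Rule 1 (pre-rhotic lowering): /i/ is a high vowel immediately before /r/, so it lowers to [e]. /muzruhafiriekl/ → muzruhaferiekl.
Rule 2 (intervocalic h-deletion): /h/ occurs between vowels /u/ and /a/, so it deletes. /muzruhaferiekl/ → muzruaferiekl.
Rule 3 (final cluster simplification): /l/ is the second consonant of a word-final cluster /kl/, so it deletes. /muzruaferiekl/ → muzruaferiek.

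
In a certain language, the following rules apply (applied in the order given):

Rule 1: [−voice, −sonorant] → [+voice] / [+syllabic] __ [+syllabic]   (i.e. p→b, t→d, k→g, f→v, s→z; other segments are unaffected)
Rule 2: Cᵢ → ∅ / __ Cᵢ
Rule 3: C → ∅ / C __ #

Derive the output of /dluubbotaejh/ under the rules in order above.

Rule 1 (intervocalic voicing): /t/ is a voiceless obstruent between vowels /o/ and /a/, so it voices to [d]. /dluubbotaejh/ → dluubbodaejh.
Rule 2 (degemination): /bb/ is a geminate; the first /b/ deletes. /dluubbodaejh/ → dluubodaejh.
Rule 3 (final cluster simplification): /h/ is the second consonant of a word-final cluster /jh/, so it deletes. /dluubodaejh/ → dluubodaej.

dluubodaej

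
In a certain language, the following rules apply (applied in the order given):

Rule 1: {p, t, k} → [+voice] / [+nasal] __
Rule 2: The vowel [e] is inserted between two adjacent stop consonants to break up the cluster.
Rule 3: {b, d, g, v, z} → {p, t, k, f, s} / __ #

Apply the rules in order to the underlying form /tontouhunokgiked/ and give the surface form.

Rule 1 (post-nasal voicing): /t/ is a voiceless stop immediately after the nasal /n/, so it voices to [d]. /tontouhunokgiked/ → tondouhunokgiked.
Rule 2 (stop-cluster e-epenthesis): /k/ and /g/ form a stop–stop cluster, so [e] is inserted between them. /tondouhunokgiked/ → tondouhunokegiked.
Rule 3 (final devoicing): /d/ is a voiced obstruent in word-final position, so it devoices to [t]. /tondouhunokegiked/ → tondouhunokegiket.

tondouhunokegiket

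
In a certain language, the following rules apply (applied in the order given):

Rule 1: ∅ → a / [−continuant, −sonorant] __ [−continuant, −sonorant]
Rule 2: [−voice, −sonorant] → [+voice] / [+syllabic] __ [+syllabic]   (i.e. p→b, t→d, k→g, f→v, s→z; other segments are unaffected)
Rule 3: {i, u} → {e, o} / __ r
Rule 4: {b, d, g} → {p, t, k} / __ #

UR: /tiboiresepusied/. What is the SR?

tiboerezebuziet

Rule 1 (stop-cluster a-epenthesis): no segment meets the environment; /tiboiresepusied/ is unchanged.
Rule 2 (intervocalic voicing): /s/ is a voiceless obstruent between vowels /e/ and /e/, so it voices to [z]. /p/ is a voiceless obstruent between vowels /e/ and /u/, so it voices to [b]. /s/ is a voiceless obstruent between vowels /u/ and /i/, so it voices to [z]. /tiboiresepusied/ → tiboirezebuzied.
Rule 3 (pre-rhotic lowering): /i/ is a high vowel immediately before /r/, so it lowers to [e]. /tiboirezebuzied/ → tiboerezebuzied.
Rule 4 (final devoicing): /d/ is a voiced stop in word-final position, so it devoices to [t]. /tiboerezebuzied/ → tiboerezebuziet.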